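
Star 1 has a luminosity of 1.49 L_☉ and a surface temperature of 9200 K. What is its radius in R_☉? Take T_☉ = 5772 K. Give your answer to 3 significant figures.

0.480 R_☉

R/R_☉ = √(L/L_☉) / (T/T_☉)² = √(1.49) / (1.594)²
       = 1.221 / 2.541 = 0.4805.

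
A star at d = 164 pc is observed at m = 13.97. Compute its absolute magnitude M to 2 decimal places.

M = m − 5 log₁₀(d/10 pc) = 13.97 − 5 log₁₀(164/10)
  = 13.97 − 5 × 1.215 = 13.97 − 6.07 = 7.90.

7.90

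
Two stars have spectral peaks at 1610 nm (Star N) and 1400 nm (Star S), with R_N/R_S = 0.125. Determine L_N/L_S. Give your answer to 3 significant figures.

0.00893

Wien's law gives T ∝ 1/λ_max, so T_N/T_S = λ_S/λ_N = 1400/1610 = 0.8696.
Then L ∝ R²T⁴ gives L_N/L_S = (0.125)² × (0.8696)⁴ = 0.01562 × 0.5718 = 0.008934.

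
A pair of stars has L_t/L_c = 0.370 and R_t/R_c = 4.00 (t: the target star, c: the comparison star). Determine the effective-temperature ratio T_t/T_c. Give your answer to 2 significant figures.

0.39

L ∝ R²T⁴ gives T ∝ (L/R²)^(1/4), so
T_t/T_c = (0.370 / 4.00²)^(1/4) = (0.02312)^(1/4) = 0.3900.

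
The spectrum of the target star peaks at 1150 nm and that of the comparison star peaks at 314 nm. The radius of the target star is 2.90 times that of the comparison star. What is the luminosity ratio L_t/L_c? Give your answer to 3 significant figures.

Wien's law gives T ∝ 1/λ_max, so T_t/T_c = λ_c/λ_t = 314/1150 = 0.2730.
Then L ∝ R²T⁴ gives L_t/L_c = (2.90)² × (0.2730)⁴ = 8.410 × 0.005558 = 0.04674.

0.0467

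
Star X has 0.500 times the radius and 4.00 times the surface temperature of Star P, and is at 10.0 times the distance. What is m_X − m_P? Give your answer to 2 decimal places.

0.48

L_X/L_P = (0.500)²(4.00)⁴ = 64.00.
F_X/F_P = (L_X/L_P)/(d_X/d_P)² = 64.00/100.0 = 0.6400.
m_X − m_P = −2.5 log₁₀(0.6400) = 0.48.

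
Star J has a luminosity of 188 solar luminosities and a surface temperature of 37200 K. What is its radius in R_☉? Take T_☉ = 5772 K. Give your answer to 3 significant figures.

R/R_☉ = √(L/L_☉) / (T/T_☉)² = √(188) / (6.445)²
       = 13.71 / 41.54 = 0.3301.

0.330 R_☉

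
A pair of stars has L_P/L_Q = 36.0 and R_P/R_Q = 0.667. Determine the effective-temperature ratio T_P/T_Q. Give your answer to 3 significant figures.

3.00

L ∝ R²T⁴ gives T ∝ (L/R²)^(1/4), so
T_P/T_Q = (36.0 / 0.667²)^(1/4) = (80.92)^(1/4) = 2.999.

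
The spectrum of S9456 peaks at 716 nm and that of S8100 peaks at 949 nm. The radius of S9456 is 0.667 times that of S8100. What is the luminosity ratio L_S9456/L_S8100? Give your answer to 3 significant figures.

1.37

Wien's law gives T ∝ 1/λ_max, so T_S9456/T_S8100 = λ_S8100/λ_S9456 = 949/716 = 1.325.
Then L ∝ R²T⁴ gives L_S9456/L_S8100 = (0.667)² × (1.325)⁴ = 0.4449 × 3.086 = 1.373.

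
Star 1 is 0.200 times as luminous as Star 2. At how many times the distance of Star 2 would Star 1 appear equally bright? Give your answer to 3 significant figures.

Equal flux requires L_1/d_1² = L_2/d_2², so d_1/d_2 = √(L_1/L_2)
= √(0.200) = 0.4472.

0.447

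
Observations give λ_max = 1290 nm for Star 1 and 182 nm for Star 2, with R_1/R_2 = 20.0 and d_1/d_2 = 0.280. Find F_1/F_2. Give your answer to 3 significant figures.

2.02

Wien's law: T_1/T_2 = λ_2/λ_1 = 182/1290 = 0.1411.
L_1/L_2 = (R_1/R_2)²(T_1/T_2)⁴ = (20.0)²(0.1411)⁴ = 0.1585.
F_1/F_2 = (L_1/L_2)/(d_1/d_2)² = 0.1585/(0.280)² = 2.021.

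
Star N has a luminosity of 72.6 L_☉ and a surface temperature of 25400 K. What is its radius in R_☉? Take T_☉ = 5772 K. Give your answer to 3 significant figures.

R/R_☉ = √(L/L_☉) / (T/T_☉)² = √(72.6) / (4.401)²
       = 8.521 / 19.36 = 0.4400.

0.440 R_☉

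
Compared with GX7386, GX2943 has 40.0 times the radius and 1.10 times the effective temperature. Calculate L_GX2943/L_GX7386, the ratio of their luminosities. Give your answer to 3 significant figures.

2.34×10^3

From the Stefan–Boltzmann law, L ∝ R²T⁴, so
L_GX2943/L_GX7386 = (R_GX2943/R_GX7386)² (T_GX2943/T_GX7386)⁴ = (40.0)² × (1.10)⁴ = 1600 × 1.464 = 2343.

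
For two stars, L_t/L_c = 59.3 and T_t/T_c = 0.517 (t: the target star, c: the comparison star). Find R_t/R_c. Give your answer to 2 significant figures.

L ∝ R²T⁴ gives R ∝ √L / T², so
R_t/R_c = √(59.3) / (0.517)² = 7.701 / 0.2673 = 28.81.

29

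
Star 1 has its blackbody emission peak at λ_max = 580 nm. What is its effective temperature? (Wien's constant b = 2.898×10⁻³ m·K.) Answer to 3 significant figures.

5.00×10^3 K

T = b/λ_max = 2.898×10⁻³ / (580×10⁻⁹) = 4997 K.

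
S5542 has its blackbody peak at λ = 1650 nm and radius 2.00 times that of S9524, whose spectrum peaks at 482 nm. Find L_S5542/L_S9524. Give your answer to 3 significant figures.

Wien's law gives T ∝ 1/λ_max, so T_S5542/T_S9524 = λ_S9524/λ_S5542 = 482/1650 = 0.2921.
Then L ∝ R²T⁴ gives L_S5542/L_S9524 = (2.00)² × (0.2921)⁴ = 4.000 × 0.007282 = 0.02913.

0.0291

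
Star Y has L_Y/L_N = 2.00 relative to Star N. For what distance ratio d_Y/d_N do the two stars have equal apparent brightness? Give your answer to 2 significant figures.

1.4

Equal flux requires L_Y/d_Y² = L_N/d_N², so d_Y/d_N = √(L_Y/L_N)
= √(2.00) = 1.414.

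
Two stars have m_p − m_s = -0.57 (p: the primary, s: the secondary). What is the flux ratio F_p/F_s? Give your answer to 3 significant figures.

1.69

F_p/F_s = 10^(−(m_p − m_s)/2.5) = 10^(0.57/2.5) = 10^0.228 = 1.690.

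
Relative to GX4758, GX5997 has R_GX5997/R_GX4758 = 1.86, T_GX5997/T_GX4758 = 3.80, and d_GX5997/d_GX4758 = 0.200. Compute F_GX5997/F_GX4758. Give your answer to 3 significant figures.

L_GX5997/L_GX4758 = (R_GX5997/R_GX4758)²(T_GX5997/T_GX4758)⁴ = (1.86)² × (3.80)⁴ = 721.4.
F_GX5997/F_GX4758 = (L_GX5997/L_GX4758)/(d_GX5997/d_GX4758)² = 721.4 / (0.200)² = 1.803×10^4.

1.80×10^4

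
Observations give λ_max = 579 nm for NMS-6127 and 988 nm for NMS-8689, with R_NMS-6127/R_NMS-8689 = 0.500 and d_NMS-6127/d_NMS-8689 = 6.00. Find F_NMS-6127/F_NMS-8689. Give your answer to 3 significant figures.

0.0589

Wien's law: T_NMS-6127/T_NMS-8689 = λ_NMS-8689/λ_NMS-6127 = 988/579 = 1.706.
L_NMS-6127/L_NMS-8689 = (R_NMS-6127/R_NMS-8689)²(T_NMS-6127/T_NMS-8689)⁴ = (0.500)²(1.706)⁴ = 2.120.
F_NMS-6127/F_NMS-8689 = (L_NMS-6127/L_NMS-8689)/(d_NMS-6127/d_NMS-8689)² = 2.120/(6.00)² = 0.05888.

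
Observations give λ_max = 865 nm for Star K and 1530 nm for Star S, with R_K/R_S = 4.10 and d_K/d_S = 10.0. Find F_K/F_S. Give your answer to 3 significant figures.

Wien's law: T_K/T_S = λ_S/λ_K = 1530/865 = 1.769.
L_K/L_S = (R_K/R_S)²(T_K/T_S)⁴ = (4.10)²(1.769)⁴ = 164.5.
F_K/F_S = (L_K/L_S)/(d_K/d_S)² = 164.5/(10.0)² = 1.645.

1.65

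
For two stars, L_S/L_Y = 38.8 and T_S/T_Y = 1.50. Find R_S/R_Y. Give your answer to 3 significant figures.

L ∝ R²T⁴ gives R ∝ √L / T², so
R_S/R_Y = √(38.8) / (1.50)² = 6.229 / 2.250 = 2.768.

2.77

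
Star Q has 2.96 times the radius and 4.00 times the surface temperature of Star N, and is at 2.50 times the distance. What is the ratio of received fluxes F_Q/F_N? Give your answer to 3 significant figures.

359

L_Q/L_N = (R_Q/R_N)²(T_Q/T_N)⁴ = (2.96)² × (4.00)⁴ = 2243.
F_Q/F_N = (L_Q/L_N)/(d_Q/d_N)² = 2243 / (2.50)² = 358.9.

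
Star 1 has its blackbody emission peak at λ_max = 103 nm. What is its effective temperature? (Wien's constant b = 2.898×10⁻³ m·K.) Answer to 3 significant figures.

2.81×10^4 K

T = b/λ_max = 2.898×10⁻³ / (103×10⁻⁹) = 2.814×10^4 K.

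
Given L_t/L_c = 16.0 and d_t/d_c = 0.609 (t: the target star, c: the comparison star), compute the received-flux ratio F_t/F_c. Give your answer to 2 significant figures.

F = L/(4πd²), so F_t/F_c = (L_t/L_c) / (d_t/d_c)²
= 16.0 / (0.609)² = 16.0 / 0.3709 = 43.14.

43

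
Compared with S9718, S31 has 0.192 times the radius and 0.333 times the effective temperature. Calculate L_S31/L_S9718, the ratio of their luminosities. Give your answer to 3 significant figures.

4.53×10^-4

From the Stefan–Boltzmann law, L ∝ R²T⁴, so
L_S31/L_S9718 = (R_S31/R_S9718)² (T_S31/T_S9718)⁴ = (0.192)² × (0.333)⁴ = 0.03686 × 0.01230 = 4.533×10^-4.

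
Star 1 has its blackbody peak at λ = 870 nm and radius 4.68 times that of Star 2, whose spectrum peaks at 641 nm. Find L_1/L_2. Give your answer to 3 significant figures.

6.45

Wien's law gives T ∝ 1/λ_max, so T_1/T_2 = λ_2/λ_1 = 641/870 = 0.7368.
Then L ∝ R²T⁴ gives L_1/L_2 = (4.68)² × (0.7368)⁴ = 21.90 × 0.2947 = 6.454.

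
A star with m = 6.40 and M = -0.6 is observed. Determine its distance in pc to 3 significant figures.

251 pc

m − M = 5 log₁₀(d/10 pc)
6.40 − (-0.6) = 7.00 = 5 log₁₀(d/10)
d = 10 × 10^(7.00/5) = 10 × 10^1.400 = 251.2 pc.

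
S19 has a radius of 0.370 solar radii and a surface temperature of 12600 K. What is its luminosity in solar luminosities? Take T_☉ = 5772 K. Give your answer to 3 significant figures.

L/L_☉ = (R/R_☉)² (T/T_☉)⁴ = (0.370)² × (12600/5772)⁴
       = 0.1369 × (2.183)⁴ = 0.1369 × 22.71 = 3.109.

3.11 solar luminosities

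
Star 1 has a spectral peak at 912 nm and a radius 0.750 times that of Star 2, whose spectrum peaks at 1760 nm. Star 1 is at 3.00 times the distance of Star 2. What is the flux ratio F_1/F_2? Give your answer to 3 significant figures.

Wien's law: T_1/T_2 = λ_2/λ_1 = 1760/912 = 1.930.
L_1/L_2 = (R_1/R_2)²(T_1/T_2)⁴ = (0.750)²(1.930)⁴ = 7.802.
F_1/F_2 = (L_1/L_2)/(d_1/d_2)² = 7.802/(3.00)² = 0.8669.

0.867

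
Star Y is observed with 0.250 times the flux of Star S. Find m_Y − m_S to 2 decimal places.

m_Y − m_S = −2.5 log₁₀(F_Y/F_S) = −2.5 log₁₀(0.250) = −2.5 × (-0.602) = 1.505.

1.51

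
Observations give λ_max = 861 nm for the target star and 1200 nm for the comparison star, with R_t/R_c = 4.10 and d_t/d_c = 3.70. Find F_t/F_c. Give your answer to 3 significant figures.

Wien's law: T_t/T_c = λ_c/λ_t = 1200/861 = 1.394.
L_t/L_c = (R_t/R_c)²(T_t/T_c)⁴ = (4.10)²(1.394)⁴ = 63.43.
F_t/F_c = (L_t/L_c)/(d_t/d_c)² = 63.43/(3.70)² = 4.633.

4.63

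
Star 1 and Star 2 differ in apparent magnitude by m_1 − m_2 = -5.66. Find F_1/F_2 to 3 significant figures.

F_1/F_2 = 10^(−(m_1 − m_2)/2.5) = 10^(5.66/2.5) = 10^2.264 = 183.7.

184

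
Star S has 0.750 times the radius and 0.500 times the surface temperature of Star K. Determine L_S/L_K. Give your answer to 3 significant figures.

From the Stefan–Boltzmann law, L ∝ R²T⁴, so
L_S/L_K = (R_S/R_K)² (T_S/T_K)⁴ = (0.750)² × (0.500)⁴ = 0.5625 × 0.06250 = 0.03516.

0.0352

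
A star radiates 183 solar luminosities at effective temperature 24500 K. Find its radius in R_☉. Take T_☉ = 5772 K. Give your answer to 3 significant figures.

R/R_☉ = √(L/L_☉) / (T/T_☉)² = √(183) / (4.245)²
       = 13.53 / 18.02 = 0.7508.

0.751 R_☉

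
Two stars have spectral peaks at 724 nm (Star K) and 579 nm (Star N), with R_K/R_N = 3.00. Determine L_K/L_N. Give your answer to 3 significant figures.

Wien's law gives T ∝ 1/λ_max, so T_K/T_N = λ_N/λ_K = 579/724 = 0.7997.
Then L ∝ R²T⁴ gives L_K/L_N = (3.00)² × (0.7997)⁴ = 9.000 × 0.4090 = 3.681.

3.68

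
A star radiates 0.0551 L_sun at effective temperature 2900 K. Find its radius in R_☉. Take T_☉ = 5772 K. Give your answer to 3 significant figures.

0.930 R_☉

R/R_☉ = √(L/L_☉) / (T/T_☉)² = √(0.0551) / (0.5024)²
       = 0.2347 / 0.2524 = 0.9299.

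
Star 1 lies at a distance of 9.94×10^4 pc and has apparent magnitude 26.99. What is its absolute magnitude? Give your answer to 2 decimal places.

7.00

M = m − 5 log₁₀(d/10 pc) = 26.99 − 5 log₁₀(9.94×10^4/10)
  = 26.99 − 5 × 3.997 = 26.99 − 19.99 = 7.00.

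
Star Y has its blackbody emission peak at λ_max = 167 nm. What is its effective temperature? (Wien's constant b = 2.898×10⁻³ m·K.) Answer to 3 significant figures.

T = b/λ_max = 2.898×10⁻³ / (167×10⁻⁹) = 1.735×10^4 K.

1.74×10^4 K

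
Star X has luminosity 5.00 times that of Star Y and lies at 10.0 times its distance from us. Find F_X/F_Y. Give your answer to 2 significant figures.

F = L/(4πd²), so F_X/F_Y = (L_X/L_Y) / (d_X/d_Y)²
= 5.00 / (10.0)² = 5.00 / 100.0 = 0.05000.

0.050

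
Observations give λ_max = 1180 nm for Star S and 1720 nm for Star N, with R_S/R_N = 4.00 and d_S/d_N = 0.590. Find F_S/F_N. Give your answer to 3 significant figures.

Wien's law: T_S/T_N = λ_N/λ_S = 1720/1180 = 1.458.
L_S/L_N = (R_S/R_N)²(T_S/T_N)⁴ = (4.00)²(1.458)⁴ = 72.23.
F_S/F_N = (L_S/L_N)/(d_S/d_N)² = 72.23/(0.590)² = 207.5.

207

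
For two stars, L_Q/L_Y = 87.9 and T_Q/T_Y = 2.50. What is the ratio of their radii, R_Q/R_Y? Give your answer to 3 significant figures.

1.50

L ∝ R²T⁴ gives R ∝ √L / T², so
R_Q/R_Y = √(87.9) / (2.50)² = 9.375 / 6.250 = 1.500.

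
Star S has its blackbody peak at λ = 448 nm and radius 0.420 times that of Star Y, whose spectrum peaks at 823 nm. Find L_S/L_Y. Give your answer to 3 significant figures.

Wien's law gives T ∝ 1/λ_max, so T_S/T_Y = λ_Y/λ_S = 823/448 = 1.837.
Then L ∝ R²T⁴ gives L_S/L_Y = (0.420)² × (1.837)⁴ = 0.1764 × 11.39 = 2.009.

2.01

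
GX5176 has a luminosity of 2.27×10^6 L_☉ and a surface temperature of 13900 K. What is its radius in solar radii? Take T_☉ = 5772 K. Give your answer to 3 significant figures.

260 solar radii

R/R_☉ = √(L/L_☉) / (T/T_☉)² = √(2.27×10^6) / (2.408)²
       = 1507 / 5.799 = 259.8.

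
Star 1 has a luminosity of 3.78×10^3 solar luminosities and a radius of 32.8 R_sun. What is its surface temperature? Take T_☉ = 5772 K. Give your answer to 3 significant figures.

7.90×10^3 K

T/T_☉ = (L/L_☉)^(1/4) / (R/R_☉)^(1/2)
T = 5772 × (3.78×10^3)^(1/4) / √(32.8) = 5772 × 7.841 / 5.727 = 7902 K.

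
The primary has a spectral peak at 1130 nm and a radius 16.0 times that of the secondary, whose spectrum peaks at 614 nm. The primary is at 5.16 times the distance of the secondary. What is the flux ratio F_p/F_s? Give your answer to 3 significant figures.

Wien's law: T_p/T_s = λ_s/λ_p = 614/1130 = 0.5434.
L_p/L_s = (R_p/R_s)²(T_p/T_s)⁴ = (16.0)²(0.5434)⁴ = 22.32.
F_p/F_s = (L_p/L_s)/(d_p/d_s)² = 22.32/(5.16)² = 0.8381.

0.838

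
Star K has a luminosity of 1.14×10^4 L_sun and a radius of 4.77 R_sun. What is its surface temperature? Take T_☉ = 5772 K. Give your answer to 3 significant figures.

2.73×10^4 K

T/T_☉ = (L/L_☉)^(1/4) / (R/R_☉)^(1/2)
T = 5772 × (1.14×10^4)^(1/4) / √(4.77) = 5772 × 10.33 / 2.184 = 2.731×10^4 K.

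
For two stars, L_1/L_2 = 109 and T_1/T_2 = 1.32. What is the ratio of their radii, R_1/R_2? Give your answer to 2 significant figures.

6.0

L ∝ R²T⁴ gives R ∝ √L / T², so
R_1/R_2 = √(109) / (1.32)² = 10.44 / 1.742 = 5.992.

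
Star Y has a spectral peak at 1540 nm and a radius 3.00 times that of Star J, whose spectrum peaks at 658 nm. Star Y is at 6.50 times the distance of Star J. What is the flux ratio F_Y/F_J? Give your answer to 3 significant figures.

0.00710

Wien's law: T_Y/T_J = λ_J/λ_Y = 658/1540 = 0.4273.
L_Y/L_J = (R_Y/R_J)²(T_Y/T_J)⁴ = (3.00)²(0.4273)⁴ = 0.3000.
F_Y/F_J = (L_Y/L_J)/(d_Y/d_J)² = 0.3000/(6.50)² = 0.007100.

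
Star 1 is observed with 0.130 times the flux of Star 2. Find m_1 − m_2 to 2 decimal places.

m_1 − m_2 = −2.5 log₁₀(F_1/F_2) = −2.5 log₁₀(0.130) = −2.5 × (-0.886) = 2.215.

2.22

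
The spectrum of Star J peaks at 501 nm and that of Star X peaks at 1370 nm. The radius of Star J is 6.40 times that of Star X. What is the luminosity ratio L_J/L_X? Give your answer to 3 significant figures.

Wien's law gives T ∝ 1/λ_max, so T_J/T_X = λ_X/λ_J = 1370/501 = 2.735.
Then L ∝ R²T⁴ gives L_J/L_X = (6.40)² × (2.735)⁴ = 40.96 × 55.92 = 2290.

2.29×10^3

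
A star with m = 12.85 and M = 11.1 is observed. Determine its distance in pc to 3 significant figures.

m − M = 5 log₁₀(d/10 pc)
12.85 − (11.1) = 1.75 = 5 log₁₀(d/10)
d = 10 × 10^(1.75/5) = 10 × 10^0.350 = 22.39 pc.

22.4 pc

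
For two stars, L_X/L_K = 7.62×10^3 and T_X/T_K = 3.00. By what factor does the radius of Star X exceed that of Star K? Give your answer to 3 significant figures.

L ∝ R²T⁴ gives R ∝ √L / T², so
R_X/R_K = √(7.62×10^3) / (3.00)² = 87.29 / 9.000 = 9.699.

9.70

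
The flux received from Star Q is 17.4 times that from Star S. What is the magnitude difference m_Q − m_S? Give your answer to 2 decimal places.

m_Q − m_S = −2.5 log₁₀(F_Q/F_S) = −2.5 log₁₀(17.4) = −2.5 × (1.241) = -3.101.

-3.10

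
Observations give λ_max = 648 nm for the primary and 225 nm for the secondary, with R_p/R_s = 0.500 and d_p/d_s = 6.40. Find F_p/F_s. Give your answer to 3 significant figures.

8.87×10^-5

Wien's law: T_p/T_s = λ_s/λ_p = 225/648 = 0.3472.
L_p/L_s = (R_p/R_s)²(T_p/T_s)⁴ = (0.500)²(0.3472)⁴ = 0.003634.
F_p/F_s = (L_p/L_s)/(d_p/d_s)² = 0.003634/(6.40)² = 8.872×10^-5.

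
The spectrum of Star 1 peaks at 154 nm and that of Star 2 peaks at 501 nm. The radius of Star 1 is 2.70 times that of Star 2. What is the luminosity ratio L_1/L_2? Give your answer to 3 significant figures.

817

Wien's law gives T ∝ 1/λ_max, so T_1/T_2 = λ_2/λ_1 = 501/154 = 3.253.
Then L ∝ R²T⁴ gives L_1/L_2 = (2.70)² × (3.253)⁴ = 7.290 × 112.0 = 816.6.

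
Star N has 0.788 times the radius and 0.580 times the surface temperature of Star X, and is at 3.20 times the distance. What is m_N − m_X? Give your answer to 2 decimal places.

5.41

L_N/L_X = (0.788)²(0.580)⁴ = 0.07027.
F_N/F_X = (L_N/L_X)/(d_N/d_X)² = 0.07027/10.24 = 0.006862.
m_N − m_X = −2.5 log₁₀(0.006862) = 5.41.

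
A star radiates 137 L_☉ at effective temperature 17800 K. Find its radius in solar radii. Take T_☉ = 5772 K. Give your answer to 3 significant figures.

1.23 solar radii

R/R_☉ = √(L/L_☉) / (T/T_☉)² = √(137) / (3.084)²
       = 11.70 / 9.510 = 1.231.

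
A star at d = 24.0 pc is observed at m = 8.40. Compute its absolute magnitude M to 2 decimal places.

6.50

M = m − 5 log₁₀(d/10 pc) = 8.40 − 5 log₁₀(24.0/10)
  = 8.40 − 5 × 0.380 = 8.40 − 1.90 = 6.50.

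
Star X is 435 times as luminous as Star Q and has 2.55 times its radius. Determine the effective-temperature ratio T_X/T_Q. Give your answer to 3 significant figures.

2.86

L ∝ R²T⁴ gives T ∝ (L/R²)^(1/4), so
T_X/T_Q = (435 / 2.55²)^(1/4) = (66.90)^(1/4) = 2.860.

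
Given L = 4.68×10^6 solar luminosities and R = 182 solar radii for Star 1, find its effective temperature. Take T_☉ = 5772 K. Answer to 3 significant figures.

1.99×10^4 K

T/T_☉ = (L/L_☉)^(1/4) / (R/R_☉)^(1/2)
T = 5772 × (4.68×10^6)^(1/4) / √(182) = 5772 × 46.51 / 13.49 = 1.990×10^4 K.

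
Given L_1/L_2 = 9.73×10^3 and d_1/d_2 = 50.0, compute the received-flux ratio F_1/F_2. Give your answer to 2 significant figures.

3.9

F = L/(4πd²), so F_1/F_2 = (L_1/L_2) / (d_1/d_2)²
= 9.73×10^3 / (50.0)² = 9.73×10^3 / 2500 = 3.892.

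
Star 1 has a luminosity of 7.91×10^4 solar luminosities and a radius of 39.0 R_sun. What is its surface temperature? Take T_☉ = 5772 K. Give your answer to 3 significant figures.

T/T_☉ = (L/L_☉)^(1/4) / (R/R_☉)^(1/2)
T = 5772 × (7.91×10^4)^(1/4) / √(39.0) = 5772 × 16.77 / 6.245 = 1.550×10^4 K.

1.55×10^4 K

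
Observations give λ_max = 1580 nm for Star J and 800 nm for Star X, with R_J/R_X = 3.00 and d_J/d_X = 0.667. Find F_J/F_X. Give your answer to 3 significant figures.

Wien's law: T_J/T_X = λ_X/λ_J = 800/1580 = 0.5063.
L_J/L_X = (R_J/R_X)²(T_J/T_X)⁴ = (3.00)²(0.5063)⁴ = 0.5915.
F_J/F_X = (L_J/L_X)/(d_J/d_X)² = 0.5915/(0.667)² = 1.330.

1.33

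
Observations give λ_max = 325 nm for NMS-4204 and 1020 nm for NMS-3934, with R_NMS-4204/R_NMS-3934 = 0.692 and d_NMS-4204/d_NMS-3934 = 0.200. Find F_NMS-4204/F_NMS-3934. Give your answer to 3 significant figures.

1.16×10^3

Wien's law: T_NMS-4204/T_NMS-3934 = λ_NMS-3934/λ_NMS-4204 = 1020/325 = 3.138.
L_NMS-4204/L_NMS-3934 = (R_NMS-4204/R_NMS-3934)²(T_NMS-4204/T_NMS-3934)⁴ = (0.692)²(3.138)⁴ = 46.46.
F_NMS-4204/F_NMS-3934 = (L_NMS-4204/L_NMS-3934)/(d_NMS-4204/d_NMS-3934)² = 46.46/(0.200)² = 1162.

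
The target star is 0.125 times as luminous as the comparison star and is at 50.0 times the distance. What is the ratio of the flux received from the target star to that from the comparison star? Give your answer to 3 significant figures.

5.00×10^-5

F = L/(4πd²), so F_t/F_c = (L_t/L_c) / (d_t/d_c)²
= 0.125 / (50.0)² = 0.125 / 2500 = 5.000×10^-5.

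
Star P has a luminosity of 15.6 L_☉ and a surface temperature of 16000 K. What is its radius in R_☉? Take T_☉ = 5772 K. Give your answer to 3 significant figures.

0.514 R_☉

R/R_☉ = √(L/L_☉) / (T/T_☉)² = √(15.6) / (2.772)²
       = 3.950 / 7.684 = 0.5140.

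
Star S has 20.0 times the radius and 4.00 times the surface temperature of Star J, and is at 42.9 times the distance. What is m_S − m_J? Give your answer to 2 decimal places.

L_S/L_J = (20.0)²(4.00)⁴ = 1.024×10^5.
F_S/F_J = (L_S/L_J)/(d_S/d_J)² = 1.024×10^5/1840 = 55.64.
m_S − m_J = −2.5 log₁₀(55.64) = -4.36.

-4.36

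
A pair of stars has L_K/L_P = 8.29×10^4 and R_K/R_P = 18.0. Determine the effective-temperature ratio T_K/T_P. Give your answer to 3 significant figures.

L ∝ R²T⁴ gives T ∝ (L/R²)^(1/4), so
T_K/T_P = (8.29×10^4 / 18.0²)^(1/4) = (255.9)^(1/4) = 3.999.

4.00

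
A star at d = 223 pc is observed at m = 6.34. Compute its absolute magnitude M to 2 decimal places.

-0.40

M = m − 5 log₁₀(d/10 pc) = 6.34 − 5 log₁₀(223/10)
  = 6.34 − 5 × 1.348 = 6.34 − 6.74 = -0.40.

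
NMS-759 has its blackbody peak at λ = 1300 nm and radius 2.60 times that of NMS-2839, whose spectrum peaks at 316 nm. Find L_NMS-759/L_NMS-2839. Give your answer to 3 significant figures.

Wien's law gives T ∝ 1/λ_max, so T_NMS-759/T_NMS-2839 = λ_NMS-2839/λ_NMS-759 = 316/1300 = 0.2431.
Then L ∝ R²T⁴ gives L_NMS-759/L_NMS-2839 = (2.60)² × (0.2431)⁴ = 6.760 × 0.003491 = 0.02360.

0.0236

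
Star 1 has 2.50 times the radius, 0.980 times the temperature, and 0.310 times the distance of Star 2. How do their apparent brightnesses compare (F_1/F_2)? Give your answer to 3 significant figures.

L_1/L_2 = (R_1/R_2)²(T_1/T_2)⁴ = (2.50)² × (0.980)⁴ = 5.765.
F_1/F_2 = (L_1/L_2)/(d_1/d_2)² = 5.765 / (0.310)² = 59.99.

60.0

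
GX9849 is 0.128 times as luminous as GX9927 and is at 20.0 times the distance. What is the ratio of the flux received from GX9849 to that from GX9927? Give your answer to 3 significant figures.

F = L/(4πd²), so F_GX9849/F_GX9927 = (L_GX9849/L_GX9927) / (d_GX9849/d_GX9927)²
= 0.128 / (20.0)² = 0.128 / 400.0 = 3.200×10^-4.

3.20×10^-4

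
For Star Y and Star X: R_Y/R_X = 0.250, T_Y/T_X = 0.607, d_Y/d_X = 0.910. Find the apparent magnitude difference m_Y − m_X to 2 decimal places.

L_Y/L_X = (0.250)²(0.607)⁴ = 0.008485.
F_Y/F_X = (L_Y/L_X)/(d_Y/d_X)² = 0.008485/0.8281 = 0.01025.
m_Y − m_X = −2.5 log₁₀(0.01025) = 4.97.

4.97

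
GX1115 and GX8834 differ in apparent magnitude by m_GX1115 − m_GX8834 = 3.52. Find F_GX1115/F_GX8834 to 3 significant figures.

F_GX1115/F_GX8834 = 10^(−(m_GX1115 − m_GX8834)/2.5) = 10^(-3.52/2.5) = 10^-1.408 = 0.03908.

0.0391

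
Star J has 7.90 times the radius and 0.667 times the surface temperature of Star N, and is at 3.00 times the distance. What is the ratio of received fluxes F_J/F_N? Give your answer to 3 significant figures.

L_J/L_N = (R_J/R_N)²(T_J/T_N)⁴ = (7.90)² × (0.667)⁴ = 12.35.
F_J/F_N = (L_J/L_N)/(d_J/d_N)² = 12.35 / (3.00)² = 1.373.

1.37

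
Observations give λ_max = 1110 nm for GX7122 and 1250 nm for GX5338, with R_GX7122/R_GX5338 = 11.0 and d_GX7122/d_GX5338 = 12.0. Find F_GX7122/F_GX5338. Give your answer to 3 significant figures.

1.35

Wien's law: T_GX7122/T_GX5338 = λ_GX5338/λ_GX7122 = 1250/1110 = 1.126.
L_GX7122/L_GX5338 = (R_GX7122/R_GX5338)²(T_GX7122/T_GX5338)⁴ = (11.0)²(1.126)⁴ = 194.6.
F_GX7122/F_GX5338 = (L_GX7122/L_GX5338)/(d_GX7122/d_GX5338)² = 194.6/(12.0)² = 1.351.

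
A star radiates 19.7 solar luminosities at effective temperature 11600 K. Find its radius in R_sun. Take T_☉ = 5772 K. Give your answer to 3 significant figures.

1.10 R_sun

R/R_☉ = √(L/L_☉) / (T/T_☉)² = √(19.7) / (2.010)²
       = 4.438 / 4.039 = 1.099.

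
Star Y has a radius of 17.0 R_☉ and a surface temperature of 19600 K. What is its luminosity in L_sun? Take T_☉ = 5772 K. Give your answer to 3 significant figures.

L/L_☉ = (R/R_☉)² (T/T_☉)⁴ = (17.0)² × (19600/5772)⁴
       = 289.0 × (3.396)⁴ = 289.0 × 133.0 = 3.843×10^4.

3.84×10^4 L_sun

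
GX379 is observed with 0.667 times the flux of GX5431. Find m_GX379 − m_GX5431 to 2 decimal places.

0.44

m_GX379 − m_GX5431 = −2.5 log₁₀(F_GX379/F_GX5431) = −2.5 log₁₀(0.667) = −2.5 × (-0.176) = 0.440.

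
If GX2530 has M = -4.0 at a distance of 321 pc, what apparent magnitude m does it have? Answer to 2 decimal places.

3.53

m = M + 5 log₁₀(d/10 pc) = -4.0 + 5 log₁₀(321/10)
  = -4.0 + 5 × 1.507 = -4.0 + 7.53 = 3.53.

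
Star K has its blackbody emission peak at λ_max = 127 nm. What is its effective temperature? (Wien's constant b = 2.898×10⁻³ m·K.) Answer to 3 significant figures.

T = b/λ_max = 2.898×10⁻³ / (127×10⁻⁹) = 2.282×10^4 K.

2.28×10^4 K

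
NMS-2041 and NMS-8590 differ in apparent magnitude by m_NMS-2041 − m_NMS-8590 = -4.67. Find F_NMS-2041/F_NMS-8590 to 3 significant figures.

F_NMS-2041/F_NMS-8590 = 10^(−(m_NMS-2041 − m_NMS-8590)/2.5) = 10^(4.67/2.5) = 10^1.868 = 73.79.

73.8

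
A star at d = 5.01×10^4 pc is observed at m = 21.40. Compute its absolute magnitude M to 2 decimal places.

M = m − 5 log₁₀(d/10 pc) = 21.40 − 5 log₁₀(5.01×10^4/10)
  = 21.40 − 5 × 3.700 = 21.40 − 18.50 = 2.90.

2.90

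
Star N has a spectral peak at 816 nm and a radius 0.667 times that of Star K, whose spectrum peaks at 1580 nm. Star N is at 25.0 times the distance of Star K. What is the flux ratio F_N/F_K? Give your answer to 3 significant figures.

0.0100

Wien's law: T_N/T_K = λ_K/λ_N = 1580/816 = 1.936.
L_N/L_K = (R_N/R_K)²(T_N/T_K)⁴ = (0.667)²(1.936)⁴ = 6.253.
F_N/F_K = (L_N/L_K)/(d_N/d_K)² = 6.253/(25.0)² = 0.01001.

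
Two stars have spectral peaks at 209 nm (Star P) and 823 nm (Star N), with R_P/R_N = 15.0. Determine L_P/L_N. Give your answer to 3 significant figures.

Wien's law gives T ∝ 1/λ_max, so T_P/T_N = λ_N/λ_P = 823/209 = 3.938.
Then L ∝ R²T⁴ gives L_P/L_N = (15.0)² × (3.938)⁴ = 225.0 × 240.4 = 5.410×10^4.

5.41×10^4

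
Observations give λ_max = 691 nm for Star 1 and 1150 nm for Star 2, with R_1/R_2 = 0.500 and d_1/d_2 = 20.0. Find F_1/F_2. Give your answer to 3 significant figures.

Wien's law: T_1/T_2 = λ_2/λ_1 = 1150/691 = 1.664.
L_1/L_2 = (R_1/R_2)²(T_1/T_2)⁴ = (0.500)²(1.664)⁴ = 1.918.
F_1/F_2 = (L_1/L_2)/(d_1/d_2)² = 1.918/(20.0)² = 0.004795.

0.00479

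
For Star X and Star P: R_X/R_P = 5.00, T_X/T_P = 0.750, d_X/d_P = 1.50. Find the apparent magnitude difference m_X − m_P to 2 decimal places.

-1.37

L_X/L_P = (5.00)²(0.750)⁴ = 7.910.
F_X/F_P = (L_X/L_P)/(d_X/d_P)² = 7.910/2.250 = 3.516.
m_X − m_P = −2.5 log₁₀(3.516) = -1.37.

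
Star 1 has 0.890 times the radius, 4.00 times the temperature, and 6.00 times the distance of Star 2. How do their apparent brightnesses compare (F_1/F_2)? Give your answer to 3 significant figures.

L_1/L_2 = (R_1/R_2)²(T_1/T_2)⁴ = (0.890)² × (4.00)⁴ = 202.8.
F_1/F_2 = (L_1/L_2)/(d_1/d_2)² = 202.8 / (6.00)² = 5.633.

5.63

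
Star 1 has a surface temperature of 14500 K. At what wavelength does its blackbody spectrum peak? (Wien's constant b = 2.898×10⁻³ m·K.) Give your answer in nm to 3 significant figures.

λ_max = b/T = 2.898×10⁻³ / 14500 = 2.00×10^-7 m = 199.9 nm.

200 nm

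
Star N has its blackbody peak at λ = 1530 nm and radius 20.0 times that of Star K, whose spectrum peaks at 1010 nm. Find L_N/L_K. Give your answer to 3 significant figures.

76.0

Wien's law gives T ∝ 1/λ_max, so T_N/T_K = λ_K/λ_N = 1010/1530 = 0.6601.
Then L ∝ R²T⁴ gives L_N/L_K = (20.0)² × (0.6601)⁴ = 400.0 × 0.1899 = 75.96.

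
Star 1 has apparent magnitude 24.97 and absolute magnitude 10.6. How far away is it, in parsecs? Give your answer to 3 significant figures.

7.48×10^3 pc

m − M = 5 log₁₀(d/10 pc)
24.97 − (10.6) = 14.37 = 5 log₁₀(d/10)
d = 10 × 10^(14.37/5) = 10 × 10^2.874 = 7482 pc.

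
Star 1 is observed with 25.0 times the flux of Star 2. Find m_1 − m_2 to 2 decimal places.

m_1 − m_2 = −2.5 log₁₀(F_1/F_2) = −2.5 log₁₀(25.0) = −2.5 × (1.398) = -3.495.

-3.49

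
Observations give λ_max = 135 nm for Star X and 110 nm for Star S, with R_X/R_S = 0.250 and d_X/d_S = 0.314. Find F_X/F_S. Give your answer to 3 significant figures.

Wien's law: T_X/T_S = λ_S/λ_X = 110/135 = 0.8148.
L_X/L_S = (R_X/R_S)²(T_X/T_S)⁴ = (0.250)²(0.8148)⁴ = 0.02755.
F_X/F_S = (L_X/L_S)/(d_X/d_S)² = 0.02755/(0.314)² = 0.2794.

0.279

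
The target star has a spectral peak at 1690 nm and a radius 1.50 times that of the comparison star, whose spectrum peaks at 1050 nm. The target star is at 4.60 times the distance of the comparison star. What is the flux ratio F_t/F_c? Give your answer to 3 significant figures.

0.0158

Wien's law: T_t/T_c = λ_c/λ_t = 1050/1690 = 0.6213.
L_t/L_c = (R_t/R_c)²(T_t/T_c)⁴ = (1.50)²(0.6213)⁴ = 0.3353.
F_t/F_c = (L_t/L_c)/(d_t/d_c)² = 0.3353/(4.60)² = 0.01584.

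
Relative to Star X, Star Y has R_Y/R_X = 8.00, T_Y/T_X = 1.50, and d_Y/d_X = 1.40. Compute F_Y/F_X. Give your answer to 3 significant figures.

165

L_Y/L_X = (R_Y/R_X)²(T_Y/T_X)⁴ = (8.00)² × (1.50)⁴ = 324.0.
F_Y/F_X = (L_Y/L_X)/(d_Y/d_X)² = 324.0 / (1.40)² = 165.3.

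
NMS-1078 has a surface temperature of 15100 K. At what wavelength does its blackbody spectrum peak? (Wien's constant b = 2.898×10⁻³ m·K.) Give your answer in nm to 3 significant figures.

λ_max = b/T = 2.898×10⁻³ / 15100 = 1.92×10^-7 m = 191.9 nm.

192 nm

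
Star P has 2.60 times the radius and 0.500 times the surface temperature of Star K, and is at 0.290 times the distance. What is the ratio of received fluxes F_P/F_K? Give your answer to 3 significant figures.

5.02

L_P/L_K = (R_P/R_K)²(T_P/T_K)⁴ = (2.60)² × (0.500)⁴ = 0.4225.
F_P/F_K = (L_P/L_K)/(d_P/d_K)² = 0.4225 / (0.290)² = 5.024.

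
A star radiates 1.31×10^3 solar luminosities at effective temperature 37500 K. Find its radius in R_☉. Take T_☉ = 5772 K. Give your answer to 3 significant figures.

0.857 R_☉

R/R_☉ = √(L/L_☉) / (T/T_☉)² = √(1.31×10^3) / (6.497)²
       = 36.19 / 42.21 = 0.8575.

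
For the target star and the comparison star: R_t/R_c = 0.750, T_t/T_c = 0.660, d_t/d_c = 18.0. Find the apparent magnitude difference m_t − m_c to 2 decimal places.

L_t/L_c = (0.750)²(0.660)⁴ = 0.1067.
F_t/F_c = (L_t/L_c)/(d_t/d_c)² = 0.1067/324.0 = 3.294×10^-4.
m_t − m_c = −2.5 log₁₀(3.294×10^-4) = 8.71.

8.71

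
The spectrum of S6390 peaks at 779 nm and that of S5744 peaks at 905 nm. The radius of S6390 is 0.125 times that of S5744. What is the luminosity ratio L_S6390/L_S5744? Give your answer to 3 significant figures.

Wien's law gives T ∝ 1/λ_max, so T_S6390/T_S5744 = λ_S5744/λ_S6390 = 905/779 = 1.162.
Then L ∝ R²T⁴ gives L_S6390/L_S5744 = (0.125)² × (1.162)⁴ = 0.01562 × 1.822 = 0.02846.

0.0285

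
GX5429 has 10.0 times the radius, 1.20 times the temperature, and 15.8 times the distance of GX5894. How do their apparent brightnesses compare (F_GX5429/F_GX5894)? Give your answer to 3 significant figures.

L_GX5429/L_GX5894 = (R_GX5429/R_GX5894)²(T_GX5429/T_GX5894)⁴ = (10.0)² × (1.20)⁴ = 207.4.
F_GX5429/F_GX5894 = (L_GX5429/L_GX5894)/(d_GX5429/d_GX5894)² = 207.4 / (15.8)² = 0.8306.

0.831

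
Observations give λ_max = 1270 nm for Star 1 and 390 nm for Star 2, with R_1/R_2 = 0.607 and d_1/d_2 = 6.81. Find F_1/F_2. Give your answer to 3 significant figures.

Wien's law: T_1/T_2 = λ_2/λ_1 = 390/1270 = 0.3071.
L_1/L_2 = (R_1/R_2)²(T_1/T_2)⁴ = (0.607)²(0.3071)⁴ = 0.003277.
F_1/F_2 = (L_1/L_2)/(d_1/d_2)² = 0.003277/(6.81)² = 7.065×10^-5.

7.07×10^-5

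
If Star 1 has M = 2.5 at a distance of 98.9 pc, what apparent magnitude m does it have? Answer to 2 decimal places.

7.48

m = M + 5 log₁₀(d/10 pc) = 2.5 + 5 log₁₀(98.9/10)
  = 2.5 + 5 × 0.995 = 2.5 + 4.98 = 7.48.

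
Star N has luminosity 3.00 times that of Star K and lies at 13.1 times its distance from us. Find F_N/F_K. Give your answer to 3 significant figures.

0.0175

F = L/(4πd²), so F_N/F_K = (L_N/L_K) / (d_N/d_K)²
= 3.00 / (13.1)² = 3.00 / 171.6 = 0.01748.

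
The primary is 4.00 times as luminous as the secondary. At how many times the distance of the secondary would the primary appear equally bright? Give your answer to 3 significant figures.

Equal flux requires L_p/d_p² = L_s/d_s², so d_p/d_s = √(L_p/L_s)
= √(4.00) = 2.000.

2.00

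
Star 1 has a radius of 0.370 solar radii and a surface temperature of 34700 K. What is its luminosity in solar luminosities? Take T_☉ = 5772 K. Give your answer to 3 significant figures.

L/L_☉ = (R/R_☉)² (T/T_☉)⁴ = (0.370)² × (34700/5772)⁴
       = 0.1369 × (6.012)⁴ = 0.1369 × 1306 = 178.8.

179 solar luminosities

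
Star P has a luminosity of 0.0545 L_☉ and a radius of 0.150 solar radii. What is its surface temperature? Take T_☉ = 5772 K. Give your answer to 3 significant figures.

7.20×10^3 K

T/T_☉ = (L/L_☉)^(1/4) / (R/R_☉)^(1/2)
T = 5772 × (0.0545)^(1/4) / √(0.150) = 5772 × 0.4832 / 0.3873 = 7201 K.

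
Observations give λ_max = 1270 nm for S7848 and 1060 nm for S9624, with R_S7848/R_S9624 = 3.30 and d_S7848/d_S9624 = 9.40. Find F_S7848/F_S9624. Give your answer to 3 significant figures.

0.0598

Wien's law: T_S7848/T_S9624 = λ_S9624/λ_S7848 = 1060/1270 = 0.8346.
L_S7848/L_S9624 = (R_S7848/R_S9624)²(T_S7848/T_S9624)⁴ = (3.30)²(0.8346)⁴ = 5.285.
F_S7848/F_S9624 = (L_S7848/L_S9624)/(d_S7848/d_S9624)² = 5.285/(9.40)² = 0.05981.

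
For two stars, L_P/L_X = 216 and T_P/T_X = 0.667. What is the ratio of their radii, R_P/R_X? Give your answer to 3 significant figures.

33.0

L ∝ R²T⁴ gives R ∝ √L / T², so
R_P/R_X = √(216) / (0.667)² = 14.70 / 0.4449 = 33.04.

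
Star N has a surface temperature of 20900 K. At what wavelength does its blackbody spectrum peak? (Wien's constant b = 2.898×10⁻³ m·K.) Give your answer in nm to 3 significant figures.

139 nm

λ_max = b/T = 2.898×10⁻³ / 20900 = 1.39×10^-7 m = 138.7 nm.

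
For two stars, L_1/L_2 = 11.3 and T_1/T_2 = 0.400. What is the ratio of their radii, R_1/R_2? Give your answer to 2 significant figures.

21

L ∝ R²T⁴ gives R ∝ √L / T², so
R_1/R_2 = √(11.3) / (0.400)² = 3.362 / 0.1600 = 21.01.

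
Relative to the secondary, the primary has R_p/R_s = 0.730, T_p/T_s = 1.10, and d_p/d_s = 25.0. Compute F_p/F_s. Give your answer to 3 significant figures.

L_p/L_s = (R_p/R_s)²(T_p/T_s)⁴ = (0.730)² × (1.10)⁴ = 0.7802.
F_p/F_s = (L_p/L_s)/(d_p/d_s)² = 0.7802 / (25.0)² = 0.001248.

0.00125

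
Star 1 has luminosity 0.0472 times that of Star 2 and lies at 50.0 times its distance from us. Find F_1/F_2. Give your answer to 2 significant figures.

1.9×10^-5

F = L/(4πd²), so F_1/F_2 = (L_1/L_2) / (d_1/d_2)²
= 0.0472 / (50.0)² = 0.0472 / 2500 = 1.888×10^-5.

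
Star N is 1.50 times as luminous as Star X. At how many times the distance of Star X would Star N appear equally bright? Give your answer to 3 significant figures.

1.22

Equal flux requires L_N/d_N² = L_X/d_X², so d_N/d_X = √(L_N/L_X)
= √(1.50) = 1.225.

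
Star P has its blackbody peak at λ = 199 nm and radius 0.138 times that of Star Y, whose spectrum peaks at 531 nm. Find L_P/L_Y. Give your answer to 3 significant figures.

Wien's law gives T ∝ 1/λ_max, so T_P/T_Y = λ_Y/λ_P = 531/199 = 2.668.
Then L ∝ R²T⁴ gives L_P/L_Y = (0.138)² × (2.668)⁴ = 0.01904 × 50.70 = 0.9654.

0.965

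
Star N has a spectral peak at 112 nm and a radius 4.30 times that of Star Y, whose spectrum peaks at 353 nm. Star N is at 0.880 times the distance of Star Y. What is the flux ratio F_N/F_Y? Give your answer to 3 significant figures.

Wien's law: T_N/T_Y = λ_Y/λ_N = 353/112 = 3.152.
L_N/L_Y = (R_N/R_Y)²(T_N/T_Y)⁴ = (4.30)²(3.152)⁴ = 1825.
F_N/F_Y = (L_N/L_Y)/(d_N/d_Y)² = 1825/(0.880)² = 2356.

2.36×10^3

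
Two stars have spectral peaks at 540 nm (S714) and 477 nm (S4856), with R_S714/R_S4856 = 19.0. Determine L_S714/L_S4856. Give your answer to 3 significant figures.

220

Wien's law gives T ∝ 1/λ_max, so T_S714/T_S4856 = λ_S4856/λ_S714 = 477/540 = 0.8833.
Then L ∝ R²T⁴ gives L_S714/L_S4856 = (19.0)² × (0.8833)⁴ = 361.0 × 0.6088 = 219.8.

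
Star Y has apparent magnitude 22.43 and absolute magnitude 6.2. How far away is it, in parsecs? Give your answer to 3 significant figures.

1.76×10^4 pc

m − M = 5 log₁₀(d/10 pc)
22.43 − (6.2) = 16.23 = 5 log₁₀(d/10)
d = 10 × 10^(16.23/5) = 10 × 10^3.246 = 1.762×10^4 pc.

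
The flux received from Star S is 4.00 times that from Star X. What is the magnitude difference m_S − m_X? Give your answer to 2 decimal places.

-1.51

m_S − m_X = −2.5 log₁₀(F_S/F_X) = −2.5 log₁₀(4.00) = −2.5 × (0.602) = -1.505.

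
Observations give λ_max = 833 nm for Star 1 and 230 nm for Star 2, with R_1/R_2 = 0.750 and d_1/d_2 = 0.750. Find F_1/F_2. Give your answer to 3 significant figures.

Wien's law: T_1/T_2 = λ_2/λ_1 = 230/833 = 0.2761.
L_1/L_2 = (R_1/R_2)²(T_1/T_2)⁴ = (0.750)²(0.2761)⁴ = 0.003269.
F_1/F_2 = (L_1/L_2)/(d_1/d_2)² = 0.003269/(0.750)² = 0.005812.

0.00581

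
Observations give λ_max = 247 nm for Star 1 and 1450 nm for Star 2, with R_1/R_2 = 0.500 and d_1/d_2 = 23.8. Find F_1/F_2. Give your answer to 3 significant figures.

Wien's law: T_1/T_2 = λ_2/λ_1 = 1450/247 = 5.870.
L_1/L_2 = (R_1/R_2)²(T_1/T_2)⁴ = (0.500)²(5.870)⁴ = 296.9.
F_1/F_2 = (L_1/L_2)/(d_1/d_2)² = 296.9/(23.8)² = 0.5242.

0.524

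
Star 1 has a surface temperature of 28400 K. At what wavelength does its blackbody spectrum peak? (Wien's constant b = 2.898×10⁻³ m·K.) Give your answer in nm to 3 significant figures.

λ_max = b/T = 2.898×10⁻³ / 28400 = 1.02×10^-7 m = 102.0 nm.

102 nm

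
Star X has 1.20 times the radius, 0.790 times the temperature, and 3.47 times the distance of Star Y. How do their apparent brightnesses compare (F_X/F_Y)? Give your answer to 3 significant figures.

L_X/L_Y = (R_X/R_Y)²(T_X/T_Y)⁴ = (1.20)² × (0.790)⁴ = 0.5609.
F_X/F_Y = (L_X/L_Y)/(d_X/d_Y)² = 0.5609 / (3.47)² = 0.04658.

0.0466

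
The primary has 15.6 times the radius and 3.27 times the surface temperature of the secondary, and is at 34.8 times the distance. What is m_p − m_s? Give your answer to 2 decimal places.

L_p/L_s = (15.6)²(3.27)⁴ = 2.783×10^4.
F_p/F_s = (L_p/L_s)/(d_p/d_s)² = 2.783×10^4/1211 = 22.98.
m_p − m_s = −2.5 log₁₀(22.98) = -3.40.

-3.40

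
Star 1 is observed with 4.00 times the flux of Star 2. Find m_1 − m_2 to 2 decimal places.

m_1 − m_2 = −2.5 log₁₀(F_1/F_2) = −2.5 log₁₀(4.00) = −2.5 × (0.602) = -1.505.

-1.51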